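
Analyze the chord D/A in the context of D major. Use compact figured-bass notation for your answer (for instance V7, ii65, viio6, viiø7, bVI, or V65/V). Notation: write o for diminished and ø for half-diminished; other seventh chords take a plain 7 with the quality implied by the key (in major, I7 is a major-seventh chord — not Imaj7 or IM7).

Stacked in thirds the chord is D-F#-A: a major triad on D.
D is scale degree 1 in D major, and a major triad on that degree is written I.
With A in the bass the chord is in second inversion, so the figured bass is 64.

I64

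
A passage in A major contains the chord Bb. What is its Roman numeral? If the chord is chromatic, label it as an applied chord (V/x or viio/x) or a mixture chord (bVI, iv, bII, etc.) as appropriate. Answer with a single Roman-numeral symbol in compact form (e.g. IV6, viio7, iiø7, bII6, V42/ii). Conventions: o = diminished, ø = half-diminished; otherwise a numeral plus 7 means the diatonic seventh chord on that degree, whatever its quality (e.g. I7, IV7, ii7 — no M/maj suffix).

Stacked in thirds the chord is Bb-D-F: a major triad on Bb.
Bb is the lowered second degree of A major (diatonic 2 would be B). This is the Neapolitan chord — a major triad on the lowered second degree.

bII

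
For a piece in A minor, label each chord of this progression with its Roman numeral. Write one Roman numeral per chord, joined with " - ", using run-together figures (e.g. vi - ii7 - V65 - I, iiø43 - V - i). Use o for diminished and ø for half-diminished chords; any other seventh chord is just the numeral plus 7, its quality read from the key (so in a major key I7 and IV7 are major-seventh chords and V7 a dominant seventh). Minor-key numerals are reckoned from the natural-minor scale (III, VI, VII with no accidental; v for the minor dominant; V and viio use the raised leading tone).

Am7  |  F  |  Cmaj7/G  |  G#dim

Am7: root A is the tonic; minor seventh chord there is i7.
F: major triad on F = scale degree 6 → VI.
Cmaj7/G has root C, degree 3 in A minor, so III43.
G#dim: diminished triad on G# = scale degree 7 → viio.

i7 - VI - III43 - viio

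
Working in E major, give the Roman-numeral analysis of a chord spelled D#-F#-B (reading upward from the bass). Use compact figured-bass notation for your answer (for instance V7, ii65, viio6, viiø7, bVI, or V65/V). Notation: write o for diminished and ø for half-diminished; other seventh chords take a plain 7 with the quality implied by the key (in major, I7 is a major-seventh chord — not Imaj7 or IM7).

V6

The pitches B-D#-F# form a major triad rooted on B.
B is scale degree 5 in E major, and a major triad on that degree is written V.
With D# in the bass the chord is in first inversion, so the figured bass is 6.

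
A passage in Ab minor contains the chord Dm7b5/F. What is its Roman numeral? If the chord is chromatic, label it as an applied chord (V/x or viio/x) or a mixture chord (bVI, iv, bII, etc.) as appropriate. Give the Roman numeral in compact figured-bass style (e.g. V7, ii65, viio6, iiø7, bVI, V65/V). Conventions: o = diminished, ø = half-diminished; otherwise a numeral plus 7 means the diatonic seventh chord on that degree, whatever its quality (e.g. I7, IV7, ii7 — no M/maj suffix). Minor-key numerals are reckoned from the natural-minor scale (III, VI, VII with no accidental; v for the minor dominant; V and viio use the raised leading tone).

Stacked in thirds the chord is D-F-Ab-C: a half-diminished seventh chord on D.
D sits a half step below Eb (V in Ab minor); a diminished chord there is the applied leading-tone chord of V.
With F in the bass the chord is in first inversion, so the figured bass is 65.

viiø65/V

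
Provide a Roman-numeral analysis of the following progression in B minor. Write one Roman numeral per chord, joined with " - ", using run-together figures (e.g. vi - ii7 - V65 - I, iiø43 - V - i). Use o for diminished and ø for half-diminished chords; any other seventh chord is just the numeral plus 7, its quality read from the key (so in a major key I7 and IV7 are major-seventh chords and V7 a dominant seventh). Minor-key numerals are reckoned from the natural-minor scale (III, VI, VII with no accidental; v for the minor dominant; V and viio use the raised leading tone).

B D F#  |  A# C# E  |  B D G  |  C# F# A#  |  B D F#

i - viio - VI6 - V64 - i

B-D-F#: root B is the tonic; minor triad there is i.
A#-C#-E has root A#, degree 7 in B minor, so viio.
B-D-G: root G is the submediant; major triad there is VI6.
C#-F#-A#: major triad on F# = scale degree 5 → V64.
B-D-F# has root B, degree 1 in B minor, so i.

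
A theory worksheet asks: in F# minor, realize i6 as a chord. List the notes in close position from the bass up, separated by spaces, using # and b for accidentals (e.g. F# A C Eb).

The numeral's case and figure indicate a minor triad. In F# minor its root, the first degree, is F#.
Stacking thirds from F# gives F#-A-C#.
With the 6 figure the chord is in first inversion; from the bass A upward in close position it reads A-C#-F#.

A C# F#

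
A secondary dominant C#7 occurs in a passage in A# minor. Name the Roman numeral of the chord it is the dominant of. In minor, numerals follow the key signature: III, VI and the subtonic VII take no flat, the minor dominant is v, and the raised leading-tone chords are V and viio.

The chord is a dominant seventh chord on C#.
A dominant resolves down a perfect fifth: C# → F#. In A# minor, F# is scale degree 6, i.e. VI.

VI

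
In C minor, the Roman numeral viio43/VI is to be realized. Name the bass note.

Db

The applied chord viio43/VI is rooted on G: G-Bb-Db-Fb.
The figure 43 means second inversion — the fifth is in the bass.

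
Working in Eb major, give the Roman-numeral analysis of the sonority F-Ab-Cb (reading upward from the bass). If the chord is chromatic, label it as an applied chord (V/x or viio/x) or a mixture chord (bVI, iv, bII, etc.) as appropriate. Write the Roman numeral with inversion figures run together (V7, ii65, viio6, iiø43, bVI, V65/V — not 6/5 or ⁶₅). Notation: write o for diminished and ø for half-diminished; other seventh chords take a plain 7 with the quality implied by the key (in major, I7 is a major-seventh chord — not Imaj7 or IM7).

iio

The pitches F-Ab-Cb form a diminished triad rooted on F.
F is the second degree of Eb major. This is the diminished supertonic triad, borrowed from the parallel minor.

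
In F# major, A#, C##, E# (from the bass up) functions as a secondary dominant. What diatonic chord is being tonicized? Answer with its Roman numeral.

vi

The chord is a major triad on A#.
A dominant resolves down a perfect fifth: A# → D#. In F# major, D# is scale degree 6, i.e. vi.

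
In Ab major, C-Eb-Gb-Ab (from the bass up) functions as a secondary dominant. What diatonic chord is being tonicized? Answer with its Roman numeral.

IV

The chord is a dominant seventh chord on Ab.
A dominant resolves down a perfect fifth: Ab → Db. In Ab major, Db is scale degree 4, i.e. IV.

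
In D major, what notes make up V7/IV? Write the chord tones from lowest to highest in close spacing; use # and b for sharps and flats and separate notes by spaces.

D F# A C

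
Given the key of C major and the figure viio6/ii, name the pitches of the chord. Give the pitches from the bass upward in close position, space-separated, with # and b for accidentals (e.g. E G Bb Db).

viio6/ii is a secondary leading-tone chord. The target ii is D in C major; the applied chord is rooted a semitone below, on C#.
Building a diminished triad on C# gives C#-E-G.
The figured bass 6 indicates first inversion, placing the third (E) in the bass: E-G-C#.

E G C#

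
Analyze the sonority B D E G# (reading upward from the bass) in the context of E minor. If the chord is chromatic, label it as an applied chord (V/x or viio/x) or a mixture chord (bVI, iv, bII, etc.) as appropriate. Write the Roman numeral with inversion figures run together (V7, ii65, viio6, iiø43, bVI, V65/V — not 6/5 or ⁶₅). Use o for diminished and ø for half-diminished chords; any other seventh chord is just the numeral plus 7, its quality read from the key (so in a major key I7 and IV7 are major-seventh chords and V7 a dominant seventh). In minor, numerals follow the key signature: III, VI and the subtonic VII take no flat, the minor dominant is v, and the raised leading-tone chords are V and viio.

V43/iv

Stacked in thirds the chord is E-G#-B-D: a dominant seventh chord on E.
E is not a diatonic chord root with this quality in E minor, but it lies a perfect fifth above A (iv), so the chord functions as an applied dominant of iv.
With B in the bass the chord is in second inversion, so the figured bass is 43.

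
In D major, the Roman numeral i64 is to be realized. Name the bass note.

A

i in D major has root D; the chord is D-F-A.
The figure 64 means second inversion — the fifth is in the bass.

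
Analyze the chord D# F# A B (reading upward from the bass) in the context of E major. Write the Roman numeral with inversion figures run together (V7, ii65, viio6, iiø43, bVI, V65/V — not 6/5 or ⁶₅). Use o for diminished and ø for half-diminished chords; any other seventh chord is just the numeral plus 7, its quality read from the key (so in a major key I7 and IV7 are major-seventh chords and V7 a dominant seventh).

V65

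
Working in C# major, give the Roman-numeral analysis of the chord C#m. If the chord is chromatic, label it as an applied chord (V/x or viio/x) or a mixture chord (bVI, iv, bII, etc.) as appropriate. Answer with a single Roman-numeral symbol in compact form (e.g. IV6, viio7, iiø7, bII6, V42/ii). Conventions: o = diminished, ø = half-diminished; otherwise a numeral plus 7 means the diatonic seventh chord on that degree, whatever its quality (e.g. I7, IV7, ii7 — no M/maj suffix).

The pitches C#-E-G# form a minor triad rooted on C#.
C# is the first degree of C# major. This is the minor tonic, borrowed from the parallel minor.

i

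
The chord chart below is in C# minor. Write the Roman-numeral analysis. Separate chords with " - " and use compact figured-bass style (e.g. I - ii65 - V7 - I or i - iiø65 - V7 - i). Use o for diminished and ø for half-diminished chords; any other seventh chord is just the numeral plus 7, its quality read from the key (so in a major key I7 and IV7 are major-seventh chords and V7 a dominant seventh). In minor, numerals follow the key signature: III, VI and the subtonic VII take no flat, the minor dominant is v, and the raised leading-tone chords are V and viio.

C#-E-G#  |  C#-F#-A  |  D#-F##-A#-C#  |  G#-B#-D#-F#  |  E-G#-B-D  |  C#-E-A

i - iv64 - V7/V - V7 - V7/VI - VI6

C#-E-G#: root C# is the tonic; minor triad there is i.
C#-F#-A: minor triad on F# = scale degree 4 → iv64.
D#-F##-A#-C#: chromatic; D# is V of V, so V7/V.
G#-B#-D#-F# has root G#, degree 5 in C# minor, so V7.
E-G#-B-D: a dominant seventh chord on E, the applied dominant of VI → V7/VI.
C#-E-A: major triad on A = scale degree 6 → VI6.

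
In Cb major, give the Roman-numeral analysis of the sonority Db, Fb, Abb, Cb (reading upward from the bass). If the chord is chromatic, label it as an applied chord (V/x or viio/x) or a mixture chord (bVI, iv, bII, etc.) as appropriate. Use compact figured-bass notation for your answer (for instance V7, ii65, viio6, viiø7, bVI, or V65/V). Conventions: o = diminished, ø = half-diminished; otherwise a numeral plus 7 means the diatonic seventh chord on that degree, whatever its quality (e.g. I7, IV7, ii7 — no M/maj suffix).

The pitches Db-Fb-Abb-Cb form a half-diminished seventh chord rooted on Db.
Db is the second degree of Cb major. This is the half-diminished supertonic seventh, borrowed from the parallel minor.

iiø7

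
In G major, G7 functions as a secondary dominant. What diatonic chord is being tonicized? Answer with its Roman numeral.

IV

The chord is a dominant seventh chord on G.
A dominant resolves down a perfect fifth: G → C. In G major, C is scale degree 4, i.e. IV.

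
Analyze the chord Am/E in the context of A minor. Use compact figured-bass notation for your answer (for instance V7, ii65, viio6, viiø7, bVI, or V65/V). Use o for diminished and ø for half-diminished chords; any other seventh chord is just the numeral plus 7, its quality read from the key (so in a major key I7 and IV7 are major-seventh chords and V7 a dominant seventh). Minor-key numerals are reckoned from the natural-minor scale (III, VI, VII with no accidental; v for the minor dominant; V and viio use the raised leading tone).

i64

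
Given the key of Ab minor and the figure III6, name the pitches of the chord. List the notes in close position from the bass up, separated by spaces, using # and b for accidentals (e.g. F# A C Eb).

Eb Gb Cb

The numeral's case and figure indicate a major triad. In Ab minor its root, the third degree, is Cb.
Stacking thirds from Cb gives Cb-Eb-Gb.
The figured bass 6 indicates first inversion, placing the third (Eb) in the bass: Eb-Gb-Cb.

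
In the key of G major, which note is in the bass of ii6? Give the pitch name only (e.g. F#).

C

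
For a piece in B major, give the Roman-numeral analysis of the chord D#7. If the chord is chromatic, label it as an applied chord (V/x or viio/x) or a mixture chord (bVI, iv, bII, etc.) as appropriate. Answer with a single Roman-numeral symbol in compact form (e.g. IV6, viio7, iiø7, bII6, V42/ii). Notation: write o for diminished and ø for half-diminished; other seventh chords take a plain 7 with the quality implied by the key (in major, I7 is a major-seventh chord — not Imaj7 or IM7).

V7/vi

The pitches D#-F##-A#-C# form a dominant seventh chord rooted on D#.
D# is not a diatonic chord root with this quality in B major, but it lies a perfect fifth above G# (vi), so the chord functions as an applied dominant of vi.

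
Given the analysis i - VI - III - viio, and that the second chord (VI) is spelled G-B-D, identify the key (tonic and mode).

The chord G is a major triad rooted on G; its label is VI.
VI on G implies G is the submediant; that puts the tonic at B, and the uppercase numeral fits minor mode.

B minor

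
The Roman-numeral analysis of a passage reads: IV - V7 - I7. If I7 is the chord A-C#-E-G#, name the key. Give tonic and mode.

The anchor chord is a major seventh chord on A, labeled I7.
If A is scale degree 1 and the mode makes that degree carry a major seventh chord, the tonic is A and the mode is major.

A major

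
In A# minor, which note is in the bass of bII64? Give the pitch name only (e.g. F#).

F#

bII in A# minor has root B; the chord is B-D#-F#.
The figure 64 means second inversion — the fifth is in the bass.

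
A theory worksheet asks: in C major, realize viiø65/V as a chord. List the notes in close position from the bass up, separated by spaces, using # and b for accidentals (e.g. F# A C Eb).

A C E F#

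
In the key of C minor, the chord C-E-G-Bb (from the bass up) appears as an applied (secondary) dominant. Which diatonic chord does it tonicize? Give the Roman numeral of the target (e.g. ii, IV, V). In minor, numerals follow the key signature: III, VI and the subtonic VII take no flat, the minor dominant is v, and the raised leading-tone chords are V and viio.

iv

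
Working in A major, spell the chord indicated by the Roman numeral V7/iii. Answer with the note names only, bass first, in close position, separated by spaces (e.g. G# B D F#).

G# B# D# F#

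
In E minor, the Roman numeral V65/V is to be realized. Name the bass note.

The applied chord V65/V is rooted on F#: F#-A#-C#-E.
The figure 65 means first inversion — the third is in the bass.

A#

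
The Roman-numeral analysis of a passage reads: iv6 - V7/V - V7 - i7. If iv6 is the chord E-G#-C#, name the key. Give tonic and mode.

G# minor

The anchor chord is a minor triad on C#, labeled iv6.
If C# is scale degree 4 and the mode makes that degree carry a minor triad, the tonic is G# and the mode is minor.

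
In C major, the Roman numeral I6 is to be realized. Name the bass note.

I in C major has root C; the chord is C-E-G.
The figure 6 means first inversion — the third is in the bass.

E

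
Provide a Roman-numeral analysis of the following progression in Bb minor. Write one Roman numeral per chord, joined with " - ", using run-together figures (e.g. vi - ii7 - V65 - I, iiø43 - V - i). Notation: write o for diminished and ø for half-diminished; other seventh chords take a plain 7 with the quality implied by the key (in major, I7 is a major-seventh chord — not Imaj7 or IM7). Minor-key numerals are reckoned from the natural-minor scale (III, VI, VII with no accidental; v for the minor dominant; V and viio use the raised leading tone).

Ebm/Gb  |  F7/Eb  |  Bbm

Ebm/Gb: root Eb is the subdominant; minor triad there is iv6.
F7/Eb has root F, degree 5 in Bb minor, so V42.
Bbm has root Bb, degree 1 in Bb minor, so i.

iv6 - V42 - i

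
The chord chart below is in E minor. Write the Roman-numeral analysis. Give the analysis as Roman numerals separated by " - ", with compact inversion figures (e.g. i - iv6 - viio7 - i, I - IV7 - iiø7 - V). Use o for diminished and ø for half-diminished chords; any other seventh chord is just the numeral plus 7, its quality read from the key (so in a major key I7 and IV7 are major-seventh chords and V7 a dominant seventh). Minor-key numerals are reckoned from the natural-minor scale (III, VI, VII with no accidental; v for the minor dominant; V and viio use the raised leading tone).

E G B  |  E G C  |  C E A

E-G-B: minor triad on E = scale degree 1 → i.
E-G-C: root C is the submediant; major triad there is VI6.
C-E-A: root A is the subdominant; minor triad there is iv6.

i - VI6 - iv6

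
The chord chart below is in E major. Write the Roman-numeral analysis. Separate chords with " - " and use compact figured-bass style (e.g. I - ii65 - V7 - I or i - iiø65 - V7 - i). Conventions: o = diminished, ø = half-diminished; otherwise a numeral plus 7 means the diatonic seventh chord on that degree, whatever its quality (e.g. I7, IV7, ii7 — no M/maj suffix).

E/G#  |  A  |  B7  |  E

I6 - IV - V7 - I

E/G#: root E is the tonic; major triad there is I6.
A has root A, degree 4 in E major, so IV.
B7 has root B, degree 5 in E major, so V7.
E: root E is the tonic; major triad there is I.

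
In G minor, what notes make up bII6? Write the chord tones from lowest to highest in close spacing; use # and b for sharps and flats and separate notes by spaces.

C Eb Ab

bII6 is the Neapolitan sixth — a major triad on the lowered second degree, here in its customary first inversion. In G minor that root is Ab.
So the chord is Ab-C-Eb, a major triad.
The figured bass 6 indicates first inversion, placing the third (C) in the bass: C-Eb-Ab.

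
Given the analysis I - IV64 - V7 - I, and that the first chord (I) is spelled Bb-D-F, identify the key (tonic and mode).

Bb major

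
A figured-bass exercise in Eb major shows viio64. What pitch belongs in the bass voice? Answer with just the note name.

Ab

viio in Eb major has root D; the chord is D-F-Ab.
The figure 64 means second inversion — the fifth is in the bass.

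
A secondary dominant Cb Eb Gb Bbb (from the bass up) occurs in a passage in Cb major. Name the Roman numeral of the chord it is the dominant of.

IV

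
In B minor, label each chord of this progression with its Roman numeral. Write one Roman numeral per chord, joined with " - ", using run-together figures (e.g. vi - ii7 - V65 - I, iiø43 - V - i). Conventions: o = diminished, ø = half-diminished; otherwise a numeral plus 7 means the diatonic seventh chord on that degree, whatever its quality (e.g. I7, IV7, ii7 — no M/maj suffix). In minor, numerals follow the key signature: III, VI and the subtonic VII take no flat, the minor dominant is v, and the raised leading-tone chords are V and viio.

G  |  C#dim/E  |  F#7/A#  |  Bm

VI - iio6 - V65 - i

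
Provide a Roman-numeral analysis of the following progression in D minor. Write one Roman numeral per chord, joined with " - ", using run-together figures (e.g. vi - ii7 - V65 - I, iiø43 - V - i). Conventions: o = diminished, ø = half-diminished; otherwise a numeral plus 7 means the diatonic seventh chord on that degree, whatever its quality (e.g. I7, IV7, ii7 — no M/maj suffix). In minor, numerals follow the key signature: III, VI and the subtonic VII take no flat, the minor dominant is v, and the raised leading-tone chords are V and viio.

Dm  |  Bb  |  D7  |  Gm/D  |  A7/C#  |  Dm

Dm: minor triad on D = scale degree 1 → i.
Bb: root Bb is the submediant; major triad there is VI.
D7 is the secondary dominant of iv (dominant seventh chord on D): V7/iv.
Gm/D: root G is the subdominant; minor triad there is iv64.
A7/C#: root A is the dominant; dominant seventh chord there is V65.
Dm: minor triad on D = scale degree 1 → i.

i - VI - V7/iv - iv64 - V65 - i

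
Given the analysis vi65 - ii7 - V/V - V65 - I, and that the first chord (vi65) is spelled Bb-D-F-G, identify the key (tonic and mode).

Bb major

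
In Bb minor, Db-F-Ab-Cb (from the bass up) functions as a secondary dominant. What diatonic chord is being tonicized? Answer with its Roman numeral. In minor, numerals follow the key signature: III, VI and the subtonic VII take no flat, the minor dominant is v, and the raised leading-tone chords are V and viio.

VI

The chord is a dominant seventh chord on Db.
A dominant resolves down a perfect fifth: Db → Gb. In Bb minor, Gb is scale degree 6, i.e. VI.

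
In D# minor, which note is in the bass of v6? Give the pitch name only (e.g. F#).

v in D# minor has root A#; the chord is A#-C#-E#.
The figure 6 means first inversion — the third is in the bass.

C#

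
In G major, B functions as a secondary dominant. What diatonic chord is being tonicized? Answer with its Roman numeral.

The chord is a major triad on B.
A dominant resolves down a perfect fifth: B → E. In G major, E is scale degree 6, i.e. vi.

vi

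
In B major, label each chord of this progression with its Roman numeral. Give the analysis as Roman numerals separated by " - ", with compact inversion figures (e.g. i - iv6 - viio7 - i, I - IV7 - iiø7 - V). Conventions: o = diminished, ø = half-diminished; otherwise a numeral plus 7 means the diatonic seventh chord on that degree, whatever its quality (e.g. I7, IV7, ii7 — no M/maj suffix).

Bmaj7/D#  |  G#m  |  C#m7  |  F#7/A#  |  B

Bmaj7/D# has root B, degree 1 in B major, so I65.
G#m: minor triad on G# = scale degree 6 → vi.
C#m7 has root C#, degree 2 in B major, so ii7.
F#7/A#: root F# is the dominant; dominant seventh chord there is V65.
B: major triad on B = scale degree 1 → I.

I65 - vi - ii7 - V65 - I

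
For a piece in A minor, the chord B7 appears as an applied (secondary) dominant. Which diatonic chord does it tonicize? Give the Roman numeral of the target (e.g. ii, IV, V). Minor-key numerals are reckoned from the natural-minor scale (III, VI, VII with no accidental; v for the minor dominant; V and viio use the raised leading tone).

V

The chord is a dominant seventh chord on B.
A dominant resolves down a perfect fifth: B → E. In A minor, E is scale degree 5, i.e. V.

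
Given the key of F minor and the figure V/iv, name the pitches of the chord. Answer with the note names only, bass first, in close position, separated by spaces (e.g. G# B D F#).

F A C

The slash means an applied dominant: we want the dominant of iv. In F minor, iv is Bb minor, and its dominant is built on F.
Building a major triad on F gives F-A-C.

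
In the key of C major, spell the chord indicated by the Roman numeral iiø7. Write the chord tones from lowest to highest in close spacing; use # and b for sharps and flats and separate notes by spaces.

iiø7 is the half-diminished supertonic seventh, borrowed from the parallel minor. In C major that root is D.
So the chord is D-F-Ab-C.

D F Ab C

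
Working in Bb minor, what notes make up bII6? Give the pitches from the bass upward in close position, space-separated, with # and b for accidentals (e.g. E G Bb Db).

Scale degree 2 in Bb minor is C; lowering it a half step gives Cb. bII6 is the Neapolitan sixth — a major triad on the lowered second degree, here in its customary first inversion.
So the chord is Cb-Eb-Gb.
With the 6 figure the chord is in first inversion; from the bass Eb upward in close position it reads Eb-Gb-Cb.

Eb Gb Cb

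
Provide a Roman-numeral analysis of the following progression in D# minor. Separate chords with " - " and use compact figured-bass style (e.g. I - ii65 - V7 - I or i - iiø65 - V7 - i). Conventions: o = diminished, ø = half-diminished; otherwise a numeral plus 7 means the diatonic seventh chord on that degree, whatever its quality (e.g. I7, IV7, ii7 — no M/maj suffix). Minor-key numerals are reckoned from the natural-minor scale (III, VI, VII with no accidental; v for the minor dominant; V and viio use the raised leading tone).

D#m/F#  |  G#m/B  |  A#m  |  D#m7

i6 - iv6 - v - i7

D#m/F#: minor triad on D# = scale degree 1 → i6.
G#m/B has root G#, degree 4 in D# minor, so iv6.
A#m: minor triad on A# = scale degree 5 → v.
D#m7: root D# is the tonic; minor seventh chord there is i7.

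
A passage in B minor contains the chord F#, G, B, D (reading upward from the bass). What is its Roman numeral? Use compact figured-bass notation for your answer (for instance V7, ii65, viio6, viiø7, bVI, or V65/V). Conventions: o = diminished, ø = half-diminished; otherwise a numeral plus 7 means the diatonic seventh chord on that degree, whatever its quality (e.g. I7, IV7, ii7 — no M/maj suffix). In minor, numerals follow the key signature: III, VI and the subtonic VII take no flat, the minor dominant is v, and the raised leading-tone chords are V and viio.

Stacked in thirds the chord is G-B-D-F#: a major seventh chord on G.
In B minor, G is the submediant; the diatonic major seventh chord there is VI7.
With F# in the bass the chord is in third inversion, so the figured bass is 42.

VI42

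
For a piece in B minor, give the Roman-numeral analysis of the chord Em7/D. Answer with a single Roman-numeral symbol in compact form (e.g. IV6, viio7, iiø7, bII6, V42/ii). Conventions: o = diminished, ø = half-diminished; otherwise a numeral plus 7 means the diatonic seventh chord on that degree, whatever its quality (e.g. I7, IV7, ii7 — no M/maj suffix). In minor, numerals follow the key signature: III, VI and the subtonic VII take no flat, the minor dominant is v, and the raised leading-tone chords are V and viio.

iv42

The pitches E-G-B-D form a minor seventh chord rooted on E.
In B minor, E is the subdominant; the diatonic minor seventh chord there is iv7.
With D in the bass the chord is in third inversion, so the figured bass is 42.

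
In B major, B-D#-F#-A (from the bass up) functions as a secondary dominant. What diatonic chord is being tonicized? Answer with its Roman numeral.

IV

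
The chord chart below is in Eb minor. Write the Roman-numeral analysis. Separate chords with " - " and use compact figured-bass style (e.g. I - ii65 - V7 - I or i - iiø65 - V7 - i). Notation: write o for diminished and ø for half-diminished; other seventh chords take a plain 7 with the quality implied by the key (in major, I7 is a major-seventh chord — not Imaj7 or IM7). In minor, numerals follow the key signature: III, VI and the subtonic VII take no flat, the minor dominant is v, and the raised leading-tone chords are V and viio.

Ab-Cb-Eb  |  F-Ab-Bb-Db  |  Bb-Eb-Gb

Ab-Cb-Eb: root Ab is the subdominant; minor triad there is iv.
F-Ab-Bb-Db: minor seventh chord on Bb = scale degree 5 → v43.
Bb-Eb-Gb has root Eb, degree 1 in Eb minor, so i64.

iv - v43 - i64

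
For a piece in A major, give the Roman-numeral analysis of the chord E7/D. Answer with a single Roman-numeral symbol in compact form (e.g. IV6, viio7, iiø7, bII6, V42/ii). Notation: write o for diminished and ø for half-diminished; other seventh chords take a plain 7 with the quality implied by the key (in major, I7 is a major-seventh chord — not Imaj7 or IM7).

The pitches E-G#-B-D form a dominant seventh chord rooted on E.
E is scale degree 5 in A major, and a dominant seventh chord on that degree is written V7.
With D in the bass the chord is in third inversion, so the figured bass is 42.

V42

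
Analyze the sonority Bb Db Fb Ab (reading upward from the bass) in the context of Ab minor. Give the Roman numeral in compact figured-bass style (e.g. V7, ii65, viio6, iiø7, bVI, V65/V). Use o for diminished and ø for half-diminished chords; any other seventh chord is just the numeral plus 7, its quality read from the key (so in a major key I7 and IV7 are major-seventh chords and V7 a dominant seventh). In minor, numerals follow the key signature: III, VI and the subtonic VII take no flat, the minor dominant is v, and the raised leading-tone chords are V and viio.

The pitches Bb-Db-Fb-Ab form a half-diminished seventh chord rooted on Bb.
In Ab minor, Bb is the supertonic; the diatonic half-diminished seventh chord there is iiø7.

iiø7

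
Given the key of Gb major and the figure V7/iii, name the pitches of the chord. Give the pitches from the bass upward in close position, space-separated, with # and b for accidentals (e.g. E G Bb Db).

V7/iii is a secondary dominant — the dominant seventh of iii. iii in Gb major is Bb, so the applied chord's root is F, a perfect fifth above.
Building a dominant seventh chord on F gives F-A-C-Eb.

F A C Eb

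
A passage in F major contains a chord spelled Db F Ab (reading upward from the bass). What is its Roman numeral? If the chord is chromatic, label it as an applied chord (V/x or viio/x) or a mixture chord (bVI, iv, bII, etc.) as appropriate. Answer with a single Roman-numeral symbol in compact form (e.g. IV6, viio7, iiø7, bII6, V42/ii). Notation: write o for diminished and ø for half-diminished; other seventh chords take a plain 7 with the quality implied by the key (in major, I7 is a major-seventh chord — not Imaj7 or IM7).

bVI

The pitches Db-F-Ab form a major triad rooted on Db.
Db is the lowered sixth degree of F major (diatonic 6 would be D). This is a major triad on the lowered sixth degree, borrowed from the parallel minor.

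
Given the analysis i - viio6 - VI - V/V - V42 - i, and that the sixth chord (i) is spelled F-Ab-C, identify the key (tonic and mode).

F minor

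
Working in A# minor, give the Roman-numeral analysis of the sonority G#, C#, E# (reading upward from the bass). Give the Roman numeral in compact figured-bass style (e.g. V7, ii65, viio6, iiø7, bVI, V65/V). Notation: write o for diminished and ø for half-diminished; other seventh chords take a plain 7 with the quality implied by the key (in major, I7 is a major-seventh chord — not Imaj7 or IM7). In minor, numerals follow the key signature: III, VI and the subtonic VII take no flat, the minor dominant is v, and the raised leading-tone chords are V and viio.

Stacked in thirds the chord is C#-E#-G#: a major triad on C#.
C# is scale degree 3 in A# minor, and a major triad on that degree is written III.
With G# in the bass the chord is in second inversion, so the figured bass is 64.

III64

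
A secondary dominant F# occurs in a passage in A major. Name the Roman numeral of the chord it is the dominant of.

The chord is a major triad on F#.
A dominant resolves down a perfect fifth: F# → B. In A major, B is scale degree 2, i.e. ii.

ii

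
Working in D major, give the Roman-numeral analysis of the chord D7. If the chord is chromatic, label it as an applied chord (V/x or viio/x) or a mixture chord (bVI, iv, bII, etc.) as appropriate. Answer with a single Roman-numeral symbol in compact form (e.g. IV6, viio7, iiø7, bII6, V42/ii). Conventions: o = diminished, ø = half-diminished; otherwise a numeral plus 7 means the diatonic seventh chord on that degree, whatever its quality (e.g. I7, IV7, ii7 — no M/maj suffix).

Stacked in thirds the chord is D-F#-A-C: a dominant seventh chord on D.
D is not a diatonic chord root with this quality in D major, but it lies a perfect fifth above G (IV), so the chord functions as an applied dominant of IV.

V7/IV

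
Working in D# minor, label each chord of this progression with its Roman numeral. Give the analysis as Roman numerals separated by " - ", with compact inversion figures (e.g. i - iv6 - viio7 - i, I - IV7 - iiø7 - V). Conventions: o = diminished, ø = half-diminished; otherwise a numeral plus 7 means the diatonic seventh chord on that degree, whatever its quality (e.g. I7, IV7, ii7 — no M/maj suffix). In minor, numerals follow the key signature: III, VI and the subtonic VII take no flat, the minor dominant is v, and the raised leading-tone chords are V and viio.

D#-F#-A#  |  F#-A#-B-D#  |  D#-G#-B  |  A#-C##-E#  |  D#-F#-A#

i - VI43 - iv64 - V - i

D#-F#-A#: root D# is the tonic; minor triad there is i.
F#-A#-B-D#: major seventh chord on B = scale degree 6 → VI43.
D#-G#-B: minor triad on G# = scale degree 4 → iv64.
A#-C##-E# has root A#, degree 5 in D# minor, so V.
D#-F#-A#: minor triad on D# = scale degree 1 → i.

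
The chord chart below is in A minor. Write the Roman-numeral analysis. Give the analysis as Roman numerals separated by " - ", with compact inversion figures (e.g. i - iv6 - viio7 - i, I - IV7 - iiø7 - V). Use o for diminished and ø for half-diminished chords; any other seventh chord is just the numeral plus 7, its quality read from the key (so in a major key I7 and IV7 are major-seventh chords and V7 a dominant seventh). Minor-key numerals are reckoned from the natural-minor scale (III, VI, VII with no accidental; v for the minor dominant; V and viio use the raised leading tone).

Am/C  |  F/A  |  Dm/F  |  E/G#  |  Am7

i6 - VI6 - iv6 - V6 - i7

Am/C: root A is the tonic; minor triad there is i6.
F/A: major triad on F = scale degree 6 → VI6.
Dm/F has root D, degree 4 in A minor, so iv6.
E/G# has root E, degree 5 in A minor, so V6.
Am7: minor seventh chord on A = scale degree 1 → i7.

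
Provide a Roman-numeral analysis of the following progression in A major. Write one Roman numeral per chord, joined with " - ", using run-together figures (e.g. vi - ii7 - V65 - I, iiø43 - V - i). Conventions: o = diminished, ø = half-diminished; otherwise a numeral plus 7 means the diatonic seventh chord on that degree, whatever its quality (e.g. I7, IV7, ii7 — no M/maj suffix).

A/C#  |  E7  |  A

A/C# has root A, degree 1 in A major, so I6.
E7 has root E, degree 5 in A major, so V7.
A: root A is the tonic; major triad there is I.

I6 - V7 - I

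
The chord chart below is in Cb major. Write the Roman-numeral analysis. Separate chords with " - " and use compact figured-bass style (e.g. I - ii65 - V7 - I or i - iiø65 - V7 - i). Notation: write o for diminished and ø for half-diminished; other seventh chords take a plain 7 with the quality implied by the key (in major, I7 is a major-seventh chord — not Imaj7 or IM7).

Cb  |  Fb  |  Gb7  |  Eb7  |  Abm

Cb: major triad on Cb = scale degree 1 → I.
Fb: root Fb is the subdominant; major triad there is IV.
Gb7: root Gb is the dominant; dominant seventh chord there is V7.
Eb7: a dominant seventh chord on Eb, the applied dominant of vi → V7/vi.
Abm: minor triad on Ab = scale degree 6 → vi.

I - IV - V7 - V7/vi - vi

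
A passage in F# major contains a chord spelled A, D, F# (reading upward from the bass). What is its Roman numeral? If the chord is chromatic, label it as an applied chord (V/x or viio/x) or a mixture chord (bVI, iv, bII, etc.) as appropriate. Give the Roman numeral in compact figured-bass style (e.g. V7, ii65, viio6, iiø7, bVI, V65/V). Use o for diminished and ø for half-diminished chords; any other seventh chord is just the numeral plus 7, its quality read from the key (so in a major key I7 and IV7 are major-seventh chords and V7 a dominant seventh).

The pitches D-F#-A form a major triad rooted on D.
D is the lowered sixth degree of F# major (diatonic 6 would be D#). This is a major triad on the lowered sixth degree, borrowed from the parallel minor.
With A in the bass the chord is in second inversion, so the figured bass is 64.

bVI64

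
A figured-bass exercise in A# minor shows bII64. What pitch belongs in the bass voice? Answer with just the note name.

bII in A# minor has root B; the chord is B-D#-F#.
The figure 64 means second inversion — the fifth is in the bass.

F#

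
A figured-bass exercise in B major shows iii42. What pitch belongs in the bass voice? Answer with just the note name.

iii in B major has root D#; the chord is D#-F#-A#-C#.
The figure 42 means third inversion — the seventh is in the bass.

C#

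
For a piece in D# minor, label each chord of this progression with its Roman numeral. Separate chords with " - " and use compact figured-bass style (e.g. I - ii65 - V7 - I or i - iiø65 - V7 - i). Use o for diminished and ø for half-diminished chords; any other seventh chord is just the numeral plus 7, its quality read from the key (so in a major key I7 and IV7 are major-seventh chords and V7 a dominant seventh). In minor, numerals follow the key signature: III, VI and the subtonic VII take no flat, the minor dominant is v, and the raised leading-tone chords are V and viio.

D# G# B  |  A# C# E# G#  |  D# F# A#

iv64 - v7 - i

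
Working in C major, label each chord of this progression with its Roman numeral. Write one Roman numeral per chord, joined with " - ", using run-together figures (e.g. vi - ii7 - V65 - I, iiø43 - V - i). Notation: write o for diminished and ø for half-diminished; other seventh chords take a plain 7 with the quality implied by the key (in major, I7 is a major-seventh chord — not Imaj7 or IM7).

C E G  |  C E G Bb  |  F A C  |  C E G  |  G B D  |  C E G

I - V7/IV - IV - I - V - I

C-E-G: major triad on C = scale degree 1 → I.
C-E-G-Bb: a dominant seventh chord on C, the applied dominant of IV → V7/IV.
F-A-C: root F is the subdominant; major triad there is IV.
C-E-G: root C is the tonic; major triad there is I.
G-B-D has root G, degree 5 in C major, so V.
C-E-G: major triad on C = scale degree 1 → I.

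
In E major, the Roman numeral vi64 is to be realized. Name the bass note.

G#

vi in E major has root C#; the chord is C#-E-G#.
The figure 64 means second inversion — the fifth is in the bass.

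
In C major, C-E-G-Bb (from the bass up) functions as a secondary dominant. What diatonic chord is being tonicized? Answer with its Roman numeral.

The chord is a dominant seventh chord on C.
A dominant resolves down a perfect fifth: C → F. In C major, F is scale degree 4, i.e. IV.

IV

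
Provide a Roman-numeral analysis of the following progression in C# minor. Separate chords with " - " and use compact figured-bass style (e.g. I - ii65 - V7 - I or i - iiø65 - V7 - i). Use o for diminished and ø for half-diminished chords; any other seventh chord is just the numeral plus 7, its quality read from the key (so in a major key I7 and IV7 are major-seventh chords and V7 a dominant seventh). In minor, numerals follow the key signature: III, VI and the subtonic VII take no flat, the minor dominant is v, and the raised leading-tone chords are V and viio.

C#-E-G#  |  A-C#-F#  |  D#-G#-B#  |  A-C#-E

C#-E-G#: minor triad on C# = scale degree 1 → i.
A-C#-F#: minor triad on F# = scale degree 4 → iv6.
D#-G#-B#: major triad on G# = scale degree 5 → V64.
A-C#-E has root A, degree 6 in C# minor, so VI.

i - iv6 - V64 - VI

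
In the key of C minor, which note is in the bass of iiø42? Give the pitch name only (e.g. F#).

C

iiø in C minor has root D; the chord is D-F-Ab-C.
The figure 42 means third inversion — the seventh is in the bass.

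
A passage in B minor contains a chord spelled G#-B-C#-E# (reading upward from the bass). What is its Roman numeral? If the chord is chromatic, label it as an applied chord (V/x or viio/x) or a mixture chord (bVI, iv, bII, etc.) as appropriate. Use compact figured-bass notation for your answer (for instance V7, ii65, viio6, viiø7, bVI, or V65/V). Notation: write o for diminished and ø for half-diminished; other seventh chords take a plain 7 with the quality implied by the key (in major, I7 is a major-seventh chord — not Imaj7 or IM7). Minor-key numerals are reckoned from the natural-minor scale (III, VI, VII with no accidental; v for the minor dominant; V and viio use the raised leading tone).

V43/V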